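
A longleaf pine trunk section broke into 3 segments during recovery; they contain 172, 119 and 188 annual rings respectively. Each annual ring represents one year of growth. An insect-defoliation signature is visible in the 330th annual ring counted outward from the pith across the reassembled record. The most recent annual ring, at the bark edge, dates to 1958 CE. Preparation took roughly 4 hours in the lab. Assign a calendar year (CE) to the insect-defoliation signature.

1809 CE

Total annual rings = 172 + 119 + 188 = 479.
The insect-defoliation signature sits at annual ring 330 from the pith, so 479 − 330 = 149 annual rings formed after it.
1958 − 149 = 1809 CE.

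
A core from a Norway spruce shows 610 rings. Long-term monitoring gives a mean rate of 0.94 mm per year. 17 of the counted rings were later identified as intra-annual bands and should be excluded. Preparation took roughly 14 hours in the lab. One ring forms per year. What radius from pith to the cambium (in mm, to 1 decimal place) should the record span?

557.4 mm

Correcting the raw count gives 610 − 17 = 593 true rings.
Length ≈ 0.94 × 593 = 557.4 mm.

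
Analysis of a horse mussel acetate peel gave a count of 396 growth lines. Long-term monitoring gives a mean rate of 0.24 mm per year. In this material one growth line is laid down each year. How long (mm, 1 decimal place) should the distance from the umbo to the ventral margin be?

396 years of growth are recorded.
Predicted length = 0.24 mm/year × 396 years = 95.0 mm.

95.0 mm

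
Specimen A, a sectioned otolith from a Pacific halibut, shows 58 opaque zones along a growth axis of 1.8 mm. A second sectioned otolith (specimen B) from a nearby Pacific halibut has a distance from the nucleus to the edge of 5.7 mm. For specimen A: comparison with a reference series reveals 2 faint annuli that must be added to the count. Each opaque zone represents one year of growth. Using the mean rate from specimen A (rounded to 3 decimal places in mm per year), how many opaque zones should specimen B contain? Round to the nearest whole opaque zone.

190 opaque zones

Specimen A: true opaque zone count = 58 + 2 = 60.
A: Extension rate ≈ 1.8 / 60 = 0.030 mm/yr.
For B, 5.7 / 0.030 = 190.00 years ≈ 190 opaque zones.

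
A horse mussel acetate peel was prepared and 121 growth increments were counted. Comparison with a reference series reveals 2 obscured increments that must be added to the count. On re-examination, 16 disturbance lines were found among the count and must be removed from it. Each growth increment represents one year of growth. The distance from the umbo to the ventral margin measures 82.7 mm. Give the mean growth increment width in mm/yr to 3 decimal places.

0.773 mm/yr

After corrections the count is 121 − 16 + 2 = 107 growth increments.
Extension rate ≈ 82.7 / 107 = 0.773 mm/yr.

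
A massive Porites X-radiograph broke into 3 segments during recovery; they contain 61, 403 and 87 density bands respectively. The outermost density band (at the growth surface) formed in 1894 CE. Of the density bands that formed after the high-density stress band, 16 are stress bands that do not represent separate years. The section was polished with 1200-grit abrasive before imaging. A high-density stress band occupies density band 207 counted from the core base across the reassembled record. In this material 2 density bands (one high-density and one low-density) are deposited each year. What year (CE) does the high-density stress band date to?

1730 CE

Total density bands = 61 + 403 + 87 = 551.
Between density band 207 and the growth surface there are 551 − 207 = 344 density bands.
Excluding 16 false density bands: 344 − 16 = 328.
With 2 density bands per year, 328 / 2 = 164 years.
The density band at the growth surface is 1894 CE, so the high-density stress band dates to 1894 − 164 = 1730 CE.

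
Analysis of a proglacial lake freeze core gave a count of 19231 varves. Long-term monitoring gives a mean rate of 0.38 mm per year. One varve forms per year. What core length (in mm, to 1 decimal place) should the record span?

19231 years of growth are recorded.
Predicted length = 0.38 mm/year × 19231 years = 7307.8 mm.

7307.8 mm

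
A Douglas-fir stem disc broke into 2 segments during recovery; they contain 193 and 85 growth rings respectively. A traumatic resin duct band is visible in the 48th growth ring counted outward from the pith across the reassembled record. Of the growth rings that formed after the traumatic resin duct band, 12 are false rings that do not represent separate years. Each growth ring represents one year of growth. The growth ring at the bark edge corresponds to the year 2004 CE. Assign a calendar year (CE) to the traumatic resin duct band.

1786 CE

Total growth rings = 193 + 85 = 278.
Between growth ring 48 and the bark edge there are 278 − 48 = 230 growth rings.
230 − 12 false = 218 true growth rings after the traumatic resin duct band.
Counting back 218 years from 2004 CE places the traumatic resin duct band in 2004 − 218 = 1786 CE.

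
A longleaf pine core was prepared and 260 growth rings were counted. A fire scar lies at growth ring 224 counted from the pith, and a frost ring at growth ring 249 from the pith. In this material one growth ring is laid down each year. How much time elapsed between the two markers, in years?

Separation: 249 − 224 = 25 growth rings.
That is 25 years at one growth ring per year.

25 yr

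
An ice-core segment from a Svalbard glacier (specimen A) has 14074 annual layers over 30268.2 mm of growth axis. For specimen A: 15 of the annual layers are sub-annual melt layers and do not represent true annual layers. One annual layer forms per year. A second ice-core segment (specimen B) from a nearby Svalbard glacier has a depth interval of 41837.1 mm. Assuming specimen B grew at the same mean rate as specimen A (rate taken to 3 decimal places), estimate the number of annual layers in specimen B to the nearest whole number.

Specimen A: true annual layer count = 14074 − 15 = 14059.
A: Extension rate ≈ 30268.2 / 14059 = 2.153 mm/yr.
Specimen B: 41837.1 mm / 2.153 mm per year = 19432.00 years ≈ 19432 annual layers.

19432 annual layers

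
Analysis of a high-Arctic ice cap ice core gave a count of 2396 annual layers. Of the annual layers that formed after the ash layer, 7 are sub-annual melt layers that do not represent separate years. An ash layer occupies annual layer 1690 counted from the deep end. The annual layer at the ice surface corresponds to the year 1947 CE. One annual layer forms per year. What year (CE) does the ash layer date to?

The ash layer sits at annual layer 1690 from the deep end, so 2396 − 1690 = 706 annual layers formed after it.
706 − 7 false = 699 true annual layers after the ash layer.
1947 − 699 = 1248 CE.

1248 CE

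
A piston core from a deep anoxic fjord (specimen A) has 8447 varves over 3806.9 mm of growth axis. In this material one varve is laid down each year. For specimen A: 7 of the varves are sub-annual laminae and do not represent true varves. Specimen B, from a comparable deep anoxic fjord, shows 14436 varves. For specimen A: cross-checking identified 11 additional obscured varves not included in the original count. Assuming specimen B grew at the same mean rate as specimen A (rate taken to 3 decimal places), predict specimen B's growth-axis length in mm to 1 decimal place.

Specimen A: correcting the raw count gives 8447 − 7 + 11 = 8451 true varves.
A: 3806.9 mm over 8451 years gives 3806.9 / 8451 ≈ 0.450 mm/year.
B's length ≈ 0.450 × 14436 = 6496.2 mm.

6496.2 mm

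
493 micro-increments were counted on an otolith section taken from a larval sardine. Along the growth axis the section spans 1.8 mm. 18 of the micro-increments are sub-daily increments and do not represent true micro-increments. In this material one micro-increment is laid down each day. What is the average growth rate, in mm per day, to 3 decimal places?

0.004 mm per day

Correcting the raw count gives 493 − 18 = 475 true micro-increments.
Mean rate = 1.8 mm / 475 days ≈ 0.004 mm per day.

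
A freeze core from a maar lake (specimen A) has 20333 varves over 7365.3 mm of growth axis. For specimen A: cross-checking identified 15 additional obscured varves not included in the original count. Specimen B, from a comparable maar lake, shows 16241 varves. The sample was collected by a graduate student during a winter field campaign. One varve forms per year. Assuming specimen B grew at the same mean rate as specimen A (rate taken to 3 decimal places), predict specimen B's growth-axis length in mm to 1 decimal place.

5879.2 mm

Specimen A: adjusted count: 20333 + 15 = 20348 varves.
A: Mean rate = 7365.3 mm / 20348 years ≈ 0.362 mm/year.
B's length ≈ 0.362 × 16241 = 5879.2 mm.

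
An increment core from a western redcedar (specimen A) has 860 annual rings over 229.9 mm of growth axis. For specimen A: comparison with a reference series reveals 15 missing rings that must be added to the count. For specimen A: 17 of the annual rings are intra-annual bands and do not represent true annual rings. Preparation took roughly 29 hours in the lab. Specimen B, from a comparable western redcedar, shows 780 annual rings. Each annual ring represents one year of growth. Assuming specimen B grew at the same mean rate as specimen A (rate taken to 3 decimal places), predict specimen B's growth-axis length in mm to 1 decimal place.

Specimen A: after corrections the count is 860 − 17 + 15 = 858 annual rings.
A: 229.9 mm over 858 years gives 229.9 / 858 ≈ 0.268 mm/yr.
For B, 0.268 mm/year × 780 years = 209.0 mm.

209.0 mm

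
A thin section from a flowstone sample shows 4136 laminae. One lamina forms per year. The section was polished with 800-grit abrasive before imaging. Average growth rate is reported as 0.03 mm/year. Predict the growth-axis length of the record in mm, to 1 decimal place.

124.1 mm

4136 years of growth are recorded.
4136 years at 0.03 mm/year gives 0.03 × 4136 = 124.1 mm.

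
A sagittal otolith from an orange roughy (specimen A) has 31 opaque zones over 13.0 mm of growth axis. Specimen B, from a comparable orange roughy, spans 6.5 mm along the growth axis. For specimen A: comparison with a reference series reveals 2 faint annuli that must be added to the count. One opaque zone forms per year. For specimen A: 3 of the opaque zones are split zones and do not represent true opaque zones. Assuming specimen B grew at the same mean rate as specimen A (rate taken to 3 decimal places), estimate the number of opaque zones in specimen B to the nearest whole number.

Specimen A: correcting the raw count gives 31 − 3 + 2 = 30 true opaque zones.
A: Extension rate ≈ 13.0 / 30 = 0.433 mm/yr.
B spans 6.5 / 0.433 = 15.01 years ≈ 15 opaque zones.

15 opaque zones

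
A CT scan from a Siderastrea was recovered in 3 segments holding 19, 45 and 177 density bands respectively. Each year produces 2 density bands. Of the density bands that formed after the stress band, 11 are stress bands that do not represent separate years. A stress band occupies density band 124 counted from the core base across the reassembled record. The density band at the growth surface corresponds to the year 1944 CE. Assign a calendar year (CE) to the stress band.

Total density bands = 19 + 45 + 177 = 241.
Between density band 124 and the growth surface there are 241 − 124 = 117 density bands.
Excluding 11 false density bands: 117 − 11 = 106.
With 2 density bands per year, 106 / 2 = 53 years.
1944 − 53 = 1891 CE.

1891 CE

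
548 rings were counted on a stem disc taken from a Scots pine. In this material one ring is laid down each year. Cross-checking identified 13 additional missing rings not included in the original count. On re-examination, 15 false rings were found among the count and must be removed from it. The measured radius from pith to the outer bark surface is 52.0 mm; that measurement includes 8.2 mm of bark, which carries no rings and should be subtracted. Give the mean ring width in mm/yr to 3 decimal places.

Correcting the raw count gives 548 − 15 + 13 = 546 true rings.
The growth record spans 52.0 − 8.2 = 43.8 mm.
Extension rate ≈ 43.8 / 546 = 0.080 mm/yr.

0.080 mm/yr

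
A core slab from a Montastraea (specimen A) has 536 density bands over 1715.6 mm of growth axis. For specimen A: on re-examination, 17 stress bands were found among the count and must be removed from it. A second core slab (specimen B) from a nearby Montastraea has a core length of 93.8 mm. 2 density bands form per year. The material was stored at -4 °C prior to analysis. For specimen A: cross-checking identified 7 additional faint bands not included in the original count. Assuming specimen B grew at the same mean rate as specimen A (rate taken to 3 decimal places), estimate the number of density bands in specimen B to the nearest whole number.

29 density bands

Specimen A: adjusted count: 536 − 17 + 7 = 526 density bands.
Specimen A: dividing by 2 density bands per year: 526 / 2 = 263 years.
A: 1715.6 mm over 263 years gives 1715.6 / 263 ≈ 6.523 mm/year.
B spans 93.8 / 6.523 = 14.38 years; at 2 density bands per year that is 14.38 × 2 ≈ 29 density bands.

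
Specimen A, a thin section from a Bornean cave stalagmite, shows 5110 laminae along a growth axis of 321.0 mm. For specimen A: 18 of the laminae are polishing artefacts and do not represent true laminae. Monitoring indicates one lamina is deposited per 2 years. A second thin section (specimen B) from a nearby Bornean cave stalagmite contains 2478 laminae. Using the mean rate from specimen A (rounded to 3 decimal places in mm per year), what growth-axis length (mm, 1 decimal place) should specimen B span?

Specimen A: adjusted count: 5110 − 18 = 5092 laminae.
Specimen A: at 2 years per lamina, 5092 × 2 = 10184 years.
A: Extension rate ≈ 321.0 / 10184 = 0.032 mm/yr.
Specimen B: at 2 years per lamina, 2478 × 2 = 4956 years. B's length ≈ 0.032 × 4956 = 158.6 mm.

158.6 mm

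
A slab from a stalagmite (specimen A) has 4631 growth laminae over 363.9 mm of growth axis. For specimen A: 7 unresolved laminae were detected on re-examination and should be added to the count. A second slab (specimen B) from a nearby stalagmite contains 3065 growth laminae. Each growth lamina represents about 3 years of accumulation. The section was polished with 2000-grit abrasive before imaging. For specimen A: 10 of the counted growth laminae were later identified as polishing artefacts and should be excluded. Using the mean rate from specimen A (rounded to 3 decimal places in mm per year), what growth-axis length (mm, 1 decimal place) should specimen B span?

239.1 mm

Specimen A: after corrections the count is 4631 − 10 + 7 = 4628 growth laminae.
Specimen A: multiplying by 3 years per growth lamina: 4628 × 3 = 13884 years.
A: 363.9 mm over 13884 years gives 363.9 / 13884 ≈ 0.026 mm/year.
Specimen B: 3065 growth laminae at 3 years each span 3065 × 3 = 9195 years. Length of B = 0.026 × 9195 = 239.1 mm.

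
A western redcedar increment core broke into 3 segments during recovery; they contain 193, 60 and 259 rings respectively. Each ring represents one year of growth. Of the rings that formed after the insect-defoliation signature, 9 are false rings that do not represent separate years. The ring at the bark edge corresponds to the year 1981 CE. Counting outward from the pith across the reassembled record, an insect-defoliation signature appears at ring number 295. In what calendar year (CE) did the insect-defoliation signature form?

Total rings = 193 + 60 + 259 = 512.
The insect-defoliation signature sits at ring 295 from the pith, so 512 − 295 = 217 rings formed after it.
Excluding 9 false rings: 217 − 9 = 208.
1981 − 208 = 1773 CE.

1773 CE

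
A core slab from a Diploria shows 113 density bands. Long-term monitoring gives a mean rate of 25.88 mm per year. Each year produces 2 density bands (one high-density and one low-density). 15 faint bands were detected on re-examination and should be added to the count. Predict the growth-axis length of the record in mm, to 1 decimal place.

Correcting the raw count gives 113 + 15 = 128 true density bands.
Dividing by 2 density bands per year: 128 / 2 = 64 years.
64 years at 25.88 mm/year gives 25.88 × 64 = 1656.3 mm.

1656.3 mm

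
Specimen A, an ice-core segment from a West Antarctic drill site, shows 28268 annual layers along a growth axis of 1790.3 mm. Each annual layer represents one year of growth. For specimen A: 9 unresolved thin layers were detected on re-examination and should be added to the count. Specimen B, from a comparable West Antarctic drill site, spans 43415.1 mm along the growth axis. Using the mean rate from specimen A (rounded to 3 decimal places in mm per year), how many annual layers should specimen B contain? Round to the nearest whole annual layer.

Specimen A: correcting the raw count gives 28268 + 9 = 28277 true annual layers.
A: 1790.3 mm over 28277 years gives 1790.3 / 28277 ≈ 0.063 mm/yr.
For B, 43415.1 / 0.063 = 689128.57 years ≈ 689129 annual layers.

689129 annual layers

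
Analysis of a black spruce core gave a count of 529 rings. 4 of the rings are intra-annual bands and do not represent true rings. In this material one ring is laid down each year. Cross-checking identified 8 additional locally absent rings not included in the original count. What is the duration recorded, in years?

Correcting the raw count gives 529 − 4 + 8 = 533 true rings.
At one ring per year, that is 533 years.

533 years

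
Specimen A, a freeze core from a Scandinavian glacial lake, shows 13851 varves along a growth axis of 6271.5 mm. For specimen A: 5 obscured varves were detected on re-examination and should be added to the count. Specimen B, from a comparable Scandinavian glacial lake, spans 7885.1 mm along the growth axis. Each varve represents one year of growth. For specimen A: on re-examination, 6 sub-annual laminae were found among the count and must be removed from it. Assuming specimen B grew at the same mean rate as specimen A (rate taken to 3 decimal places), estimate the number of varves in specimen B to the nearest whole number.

Specimen A: after corrections the count is 13851 − 6 + 5 = 13850 varves.
A: Extension rate ≈ 6271.5 / 13850 = 0.453 mm/year.
Specimen B: 7885.1 mm / 0.453 mm per year = 17406.40 years ≈ 17406 varves.

17406 varves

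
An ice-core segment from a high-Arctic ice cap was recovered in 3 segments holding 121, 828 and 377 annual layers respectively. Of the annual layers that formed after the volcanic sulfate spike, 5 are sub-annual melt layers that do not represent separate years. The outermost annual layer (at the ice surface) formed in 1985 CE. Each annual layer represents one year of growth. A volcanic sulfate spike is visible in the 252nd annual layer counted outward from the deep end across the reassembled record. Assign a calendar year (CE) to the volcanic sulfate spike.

916 CE

Total annual layers = 121 + 828 + 377 = 1326.
1326 − 252 = 1074 annual layers lie beyond the volcanic sulfate spike toward the ice surface.
Excluding 5 false annual layers: 1074 − 5 = 1069.
1985 − 1069 = 916 CE.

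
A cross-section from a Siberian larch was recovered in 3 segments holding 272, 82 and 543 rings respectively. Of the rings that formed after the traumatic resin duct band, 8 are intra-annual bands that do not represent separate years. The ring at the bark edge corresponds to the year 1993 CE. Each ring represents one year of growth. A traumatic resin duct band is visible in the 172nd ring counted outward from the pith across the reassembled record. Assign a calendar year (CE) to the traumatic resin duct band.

1276 CE

Total rings = 272 + 82 + 543 = 897.
The traumatic resin duct band sits at ring 172 from the pith, so 897 − 172 = 725 rings formed after it.
725 − 8 false = 717 true rings after the traumatic resin duct band.
1993 − 717 = 1276 CE.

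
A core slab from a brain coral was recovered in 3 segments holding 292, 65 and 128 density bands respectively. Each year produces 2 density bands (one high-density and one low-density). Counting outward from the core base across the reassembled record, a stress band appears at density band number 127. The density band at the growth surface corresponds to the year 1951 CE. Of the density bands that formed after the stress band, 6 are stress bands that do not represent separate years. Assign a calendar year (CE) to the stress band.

Total density bands = 292 + 65 + 128 = 485.
485 − 127 = 358 density bands lie beyond the stress band toward the growth surface.
358 − 6 false = 352 true density bands after the stress band.
352 density bands at 2 per year is 352 / 2 = 176 years.
Counting back 176 years from 1951 CE places the stress band in 1951 − 176 = 1775 CE.

1775 CE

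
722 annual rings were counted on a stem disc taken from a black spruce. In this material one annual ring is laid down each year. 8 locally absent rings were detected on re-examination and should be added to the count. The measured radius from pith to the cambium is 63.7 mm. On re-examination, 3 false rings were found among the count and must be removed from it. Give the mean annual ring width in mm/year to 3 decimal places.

0.088 mm/year

True annual ring count = 722 − 3 + 8 = 727.
Mean rate = 63.7 mm / 727 years ≈ 0.088 mm/year.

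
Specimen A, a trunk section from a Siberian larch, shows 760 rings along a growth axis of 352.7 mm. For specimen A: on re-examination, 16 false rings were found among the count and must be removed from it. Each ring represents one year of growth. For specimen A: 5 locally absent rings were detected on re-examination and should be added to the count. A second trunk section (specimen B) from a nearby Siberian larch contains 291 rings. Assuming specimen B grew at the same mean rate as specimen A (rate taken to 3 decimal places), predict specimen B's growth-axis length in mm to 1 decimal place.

137.1 mm

Specimen A: adjusted count: 760 − 16 + 5 = 749 rings.
A: 352.7 mm over 749 years gives 352.7 / 749 ≈ 0.471 mm/yr.
For B, 0.471 mm/year × 291 years = 137.1 mm.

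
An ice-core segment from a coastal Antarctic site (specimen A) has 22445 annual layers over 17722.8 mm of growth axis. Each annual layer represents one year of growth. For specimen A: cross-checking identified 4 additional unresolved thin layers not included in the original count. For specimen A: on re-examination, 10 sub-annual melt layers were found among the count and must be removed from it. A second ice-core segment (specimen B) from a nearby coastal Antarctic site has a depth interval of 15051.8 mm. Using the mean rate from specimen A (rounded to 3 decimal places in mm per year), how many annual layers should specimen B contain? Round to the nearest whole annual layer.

19053 annual layers

Specimen A: correcting the raw count gives 22445 − 10 + 4 = 22439 true annual layers.
A: 17722.8 mm over 22439 years gives 17722.8 / 22439 ≈ 0.790 mm per year.
Specimen B: 15051.8 mm / 0.790 mm per year = 19052.91 years ≈ 19053 annual layers.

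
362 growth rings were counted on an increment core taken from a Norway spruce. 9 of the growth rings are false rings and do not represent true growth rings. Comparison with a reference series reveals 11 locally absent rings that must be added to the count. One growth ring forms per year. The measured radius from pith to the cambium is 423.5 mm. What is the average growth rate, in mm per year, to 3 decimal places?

1.163 mm per year

True growth ring count = 362 − 9 + 11 = 364.
Extension rate ≈ 423.5 / 364 = 1.163 mm per year.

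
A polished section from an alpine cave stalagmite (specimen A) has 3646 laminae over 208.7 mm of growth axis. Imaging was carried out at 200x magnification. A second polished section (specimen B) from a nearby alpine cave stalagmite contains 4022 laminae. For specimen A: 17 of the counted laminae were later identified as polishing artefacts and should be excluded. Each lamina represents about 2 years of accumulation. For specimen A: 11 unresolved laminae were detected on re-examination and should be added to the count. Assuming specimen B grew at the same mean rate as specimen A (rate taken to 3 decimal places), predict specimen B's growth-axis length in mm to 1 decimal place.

Specimen A: after corrections the count is 3646 − 17 + 11 = 3640 laminae.
Specimen A: at 2 years per lamina, 3640 × 2 = 7280 years.
A: Mean rate = 208.7 mm / 7280 years ≈ 0.029 mm/yr.
Specimen B: at 2 years per lamina, 4022 × 2 = 8044 years. Length of B = 0.029 × 8044 = 233.3 mm.

233.3 mm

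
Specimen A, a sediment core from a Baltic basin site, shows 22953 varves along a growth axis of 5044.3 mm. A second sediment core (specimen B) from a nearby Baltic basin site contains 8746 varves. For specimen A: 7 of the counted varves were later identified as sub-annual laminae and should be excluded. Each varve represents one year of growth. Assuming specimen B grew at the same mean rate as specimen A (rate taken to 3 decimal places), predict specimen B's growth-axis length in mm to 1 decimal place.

1924.1 mm

Specimen A: adjusted count: 22953 − 7 = 22946 varves.
A: Extension rate ≈ 5044.3 / 22946 = 0.220 mm/year.
B's length ≈ 0.220 × 8746 = 1924.1 mm.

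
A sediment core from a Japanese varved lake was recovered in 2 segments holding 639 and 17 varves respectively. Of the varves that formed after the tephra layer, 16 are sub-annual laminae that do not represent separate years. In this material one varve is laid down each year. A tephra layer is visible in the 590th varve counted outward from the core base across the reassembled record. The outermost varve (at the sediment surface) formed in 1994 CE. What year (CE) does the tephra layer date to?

1944 CE

Total varves = 639 + 17 = 656.
Between varve 590 and the sediment surface there are 656 − 590 = 66 varves.
66 − 16 false = 50 true varves after the tephra layer.
The varve at the sediment surface is 1994 CE, so the tephra layer dates to 1994 − 50 = 1944 CE.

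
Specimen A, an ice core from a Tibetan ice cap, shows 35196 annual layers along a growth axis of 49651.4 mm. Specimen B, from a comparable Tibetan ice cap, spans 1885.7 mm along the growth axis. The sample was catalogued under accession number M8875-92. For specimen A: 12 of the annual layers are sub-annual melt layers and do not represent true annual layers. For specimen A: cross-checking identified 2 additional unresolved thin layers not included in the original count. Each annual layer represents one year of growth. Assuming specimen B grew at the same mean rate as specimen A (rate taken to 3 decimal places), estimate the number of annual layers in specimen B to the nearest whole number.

Specimen A: adjusted count: 35196 − 12 + 2 = 35186 annual layers.
A: Extension rate ≈ 49651.4 / 35186 = 1.411 mm/yr.
B spans 1885.7 / 1.411 = 1336.43 years ≈ 1336 annual layers.

1336 annual layers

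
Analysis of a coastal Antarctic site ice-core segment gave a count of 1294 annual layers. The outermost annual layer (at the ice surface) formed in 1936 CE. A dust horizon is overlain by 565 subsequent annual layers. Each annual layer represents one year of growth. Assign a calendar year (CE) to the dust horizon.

There are 565 annual layers younger than the dust horizon.
Counting back 565 years from 1936 CE places the dust horizon in 1936 − 565 = 1371 CE.

1371 CE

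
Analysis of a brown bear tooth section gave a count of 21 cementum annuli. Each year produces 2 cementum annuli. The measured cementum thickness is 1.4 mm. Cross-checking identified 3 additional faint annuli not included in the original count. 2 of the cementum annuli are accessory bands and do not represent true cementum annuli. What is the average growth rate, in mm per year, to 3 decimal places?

After corrections the count is 21 − 2 + 3 = 22 cementum annuli.
Dividing by 2 cementum annuli per year: 22 / 2 = 11 years.
1.4 mm over 11 years gives 1.4 / 11 ≈ 0.127 mm per year.

0.127 mm per year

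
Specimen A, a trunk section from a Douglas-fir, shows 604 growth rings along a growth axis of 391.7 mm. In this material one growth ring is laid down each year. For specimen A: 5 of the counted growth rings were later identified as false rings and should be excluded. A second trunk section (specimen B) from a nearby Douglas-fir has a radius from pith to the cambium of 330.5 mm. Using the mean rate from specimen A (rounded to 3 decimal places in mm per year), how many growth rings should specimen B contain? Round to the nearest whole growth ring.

505 growth rings

Specimen A: adjusted count: 604 − 5 = 599 growth rings.
A: Extension rate ≈ 391.7 / 599 = 0.654 mm per year.
For B, 330.5 / 0.654 = 505.35 years ≈ 505 growth rings.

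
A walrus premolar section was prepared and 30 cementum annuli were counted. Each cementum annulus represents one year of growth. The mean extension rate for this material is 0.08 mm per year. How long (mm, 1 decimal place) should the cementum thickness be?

2.4 mm

The record spans 30 years at 0.08 mm per year.
Predicted length = 0.08 mm/year × 30 years = 2.4 mm.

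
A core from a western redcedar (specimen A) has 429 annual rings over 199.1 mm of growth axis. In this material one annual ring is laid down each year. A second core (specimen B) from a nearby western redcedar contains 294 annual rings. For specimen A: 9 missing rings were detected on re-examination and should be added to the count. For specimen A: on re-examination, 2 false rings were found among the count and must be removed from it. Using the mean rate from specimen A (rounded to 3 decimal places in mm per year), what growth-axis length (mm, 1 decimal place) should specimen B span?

Specimen A: adjusted count: 429 − 2 + 9 = 436 annual rings.
A: Mean rate = 199.1 mm / 436 years ≈ 0.457 mm/yr.
For B, 0.457 mm/year × 294 years = 134.4 mm.

134.4 mm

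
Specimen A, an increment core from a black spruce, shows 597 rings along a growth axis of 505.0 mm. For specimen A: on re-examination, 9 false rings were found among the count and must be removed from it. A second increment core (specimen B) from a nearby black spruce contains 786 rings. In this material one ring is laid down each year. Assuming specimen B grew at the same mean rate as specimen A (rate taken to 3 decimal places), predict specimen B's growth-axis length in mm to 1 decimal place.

Specimen A: adjusted count: 597 − 9 = 588 rings.
A: Mean rate = 505.0 mm / 588 years ≈ 0.859 mm/yr.
Length of B = 0.859 × 786 = 675.2 mm.

675.2 mm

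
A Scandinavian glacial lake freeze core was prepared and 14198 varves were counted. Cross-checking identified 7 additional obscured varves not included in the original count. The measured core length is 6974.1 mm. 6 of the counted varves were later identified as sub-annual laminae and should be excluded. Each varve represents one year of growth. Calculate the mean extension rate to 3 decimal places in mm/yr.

Adjusted count: 14198 − 6 + 7 = 14199 varves.
Mean rate = 6974.1 mm / 14199 years ≈ 0.491 mm/yr.

0.491 mm/yr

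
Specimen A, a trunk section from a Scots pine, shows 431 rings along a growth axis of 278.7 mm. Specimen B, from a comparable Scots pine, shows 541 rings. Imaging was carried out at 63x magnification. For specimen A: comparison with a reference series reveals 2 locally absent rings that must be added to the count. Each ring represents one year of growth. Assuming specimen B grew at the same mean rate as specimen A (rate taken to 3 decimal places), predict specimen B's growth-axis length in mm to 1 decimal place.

348.4 mm

Specimen A: true ring count = 431 + 2 = 433.
A: Extension rate ≈ 278.7 / 433 = 0.644 mm/yr.
Length of B = 0.644 × 541 = 348.4 mm.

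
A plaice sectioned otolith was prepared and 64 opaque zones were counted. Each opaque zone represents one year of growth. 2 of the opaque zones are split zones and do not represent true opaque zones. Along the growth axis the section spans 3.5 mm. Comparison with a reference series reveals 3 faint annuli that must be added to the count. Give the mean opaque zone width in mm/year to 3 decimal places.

Adjusted count: 64 − 2 + 3 = 65 opaque zones.
Extension rate ≈ 3.5 / 65 = 0.054 mm/year.

0.054 mm/year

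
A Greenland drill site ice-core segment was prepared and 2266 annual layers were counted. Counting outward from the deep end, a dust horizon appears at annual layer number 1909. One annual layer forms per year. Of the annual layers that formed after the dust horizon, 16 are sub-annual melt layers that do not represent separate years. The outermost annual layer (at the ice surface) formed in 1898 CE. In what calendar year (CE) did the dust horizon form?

1557 CE

The dust horizon sits at annual layer 1909 from the deep end, so 2266 − 1909 = 357 annual layers formed after it.
Excluding 16 false annual layers: 357 − 16 = 341.
Counting back 341 years from 1898 CE places the dust horizon in 1898 − 341 = 1557 CE.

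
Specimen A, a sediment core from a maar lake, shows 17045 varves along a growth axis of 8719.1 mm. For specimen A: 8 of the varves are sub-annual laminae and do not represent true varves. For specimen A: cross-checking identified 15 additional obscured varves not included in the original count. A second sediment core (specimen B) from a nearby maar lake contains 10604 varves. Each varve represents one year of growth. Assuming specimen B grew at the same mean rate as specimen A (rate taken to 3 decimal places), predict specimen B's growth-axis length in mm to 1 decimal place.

Specimen A: true varve count = 17045 − 8 + 15 = 17052.
A: Mean rate = 8719.1 mm / 17052 years ≈ 0.511 mm per year.
B's length ≈ 0.511 × 10604 = 5418.6 mm.

5418.6 mm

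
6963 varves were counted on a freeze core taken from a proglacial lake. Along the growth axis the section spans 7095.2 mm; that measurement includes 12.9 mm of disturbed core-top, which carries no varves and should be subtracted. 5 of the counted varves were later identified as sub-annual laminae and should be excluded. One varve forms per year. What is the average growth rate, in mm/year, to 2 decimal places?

After corrections the count is 6963 − 5 = 6958 varves.
Removing the 12.9 mm offcut leaves 7095.2 − 12.9 = 7082.3 mm.
Extension rate ≈ 7082.3 / 6958 = 1.02 mm/year.

1.02 mm/year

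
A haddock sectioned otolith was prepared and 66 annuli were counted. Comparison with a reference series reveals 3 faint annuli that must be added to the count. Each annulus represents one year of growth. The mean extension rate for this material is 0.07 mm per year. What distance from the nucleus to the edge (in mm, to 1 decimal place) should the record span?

4.8 mm

True annulus count = 66 + 3 = 69.
69 years at 0.07 mm/year gives 0.07 × 69 = 4.8 mm.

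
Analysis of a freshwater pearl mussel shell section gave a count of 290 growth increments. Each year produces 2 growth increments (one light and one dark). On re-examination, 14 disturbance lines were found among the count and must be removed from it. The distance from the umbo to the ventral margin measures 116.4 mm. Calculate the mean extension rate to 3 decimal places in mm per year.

After corrections the count is 290 − 14 = 276 growth increments.
With 2 growth increments per year, 276 / 2 = 138 years.
116.4 mm over 138 years gives 116.4 / 138 ≈ 0.843 mm per year.

0.843 mm per year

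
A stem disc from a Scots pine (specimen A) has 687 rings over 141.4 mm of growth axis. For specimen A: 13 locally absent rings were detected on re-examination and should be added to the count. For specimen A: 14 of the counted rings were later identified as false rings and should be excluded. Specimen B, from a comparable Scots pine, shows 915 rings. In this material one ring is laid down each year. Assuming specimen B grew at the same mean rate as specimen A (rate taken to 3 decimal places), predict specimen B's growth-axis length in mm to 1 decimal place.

188.5 mm

Specimen A: after corrections the count is 687 − 14 + 13 = 686 rings.
A: Extension rate ≈ 141.4 / 686 = 0.206 mm/year.
B's length ≈ 0.206 × 915 = 188.5 mm.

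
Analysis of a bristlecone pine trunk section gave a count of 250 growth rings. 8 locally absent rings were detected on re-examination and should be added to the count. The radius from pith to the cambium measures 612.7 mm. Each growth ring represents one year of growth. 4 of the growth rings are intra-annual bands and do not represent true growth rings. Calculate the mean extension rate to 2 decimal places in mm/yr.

True growth ring count = 250 − 4 + 8 = 254.
Mean rate = 612.7 mm / 254 years ≈ 2.41 mm/yr.

2.41 mm/yr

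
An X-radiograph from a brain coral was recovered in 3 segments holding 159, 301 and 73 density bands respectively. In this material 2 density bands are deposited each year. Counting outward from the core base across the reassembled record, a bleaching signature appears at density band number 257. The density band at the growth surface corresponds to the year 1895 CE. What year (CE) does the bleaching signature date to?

Total density bands = 159 + 301 + 73 = 533.
Between density band 257 and the growth surface there are 533 − 257 = 276 density bands.
With 2 density bands per year, 276 / 2 = 138 years.
Counting back 138 years from 1895 CE places the bleaching signature in 1895 − 138 = 1757 CE.

1757 CE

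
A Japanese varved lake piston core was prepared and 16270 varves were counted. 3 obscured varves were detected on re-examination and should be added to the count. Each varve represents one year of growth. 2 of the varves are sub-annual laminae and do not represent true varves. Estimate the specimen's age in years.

16271 years

Adjusted count: 16270 − 2 + 3 = 16271 varves.
One varve per year makes the duration 16271 years.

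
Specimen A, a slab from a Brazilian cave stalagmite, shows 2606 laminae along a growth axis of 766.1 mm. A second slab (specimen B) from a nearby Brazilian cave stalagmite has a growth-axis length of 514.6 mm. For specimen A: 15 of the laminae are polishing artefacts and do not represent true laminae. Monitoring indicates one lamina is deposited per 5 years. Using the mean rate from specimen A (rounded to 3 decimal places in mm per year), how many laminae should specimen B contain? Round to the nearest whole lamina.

1744 laminae

Specimen A: correcting the raw count gives 2606 − 15 = 2591 true laminae.
Specimen A: multiplying by 5 years per lamina: 2591 × 5 = 12955 years.
A: Extension rate ≈ 766.1 / 12955 = 0.059 mm per year.
For B, 514.6 / 0.059 = 8722.03 years; at 5 years per lamina that is 8722.03 / 5 ≈ 1744 laminae.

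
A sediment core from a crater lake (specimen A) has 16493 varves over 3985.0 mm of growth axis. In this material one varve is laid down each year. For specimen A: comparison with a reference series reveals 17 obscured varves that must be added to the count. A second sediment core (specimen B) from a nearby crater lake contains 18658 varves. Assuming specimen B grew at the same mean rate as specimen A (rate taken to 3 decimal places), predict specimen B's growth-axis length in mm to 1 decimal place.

4496.6 mm

Specimen A: correcting the raw count gives 16493 + 17 = 16510 true varves.
A: Mean rate = 3985.0 mm / 16510 years ≈ 0.241 mm/year.
For B, 0.241 mm/year × 18658 years = 4496.6 mm.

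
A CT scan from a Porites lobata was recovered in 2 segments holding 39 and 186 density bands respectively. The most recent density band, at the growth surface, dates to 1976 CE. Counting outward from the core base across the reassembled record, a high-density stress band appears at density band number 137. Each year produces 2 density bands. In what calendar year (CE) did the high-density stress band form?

Total density bands = 39 + 186 = 225.
225 − 137 = 88 density bands lie beyond the high-density stress band toward the growth surface.
Dividing by 2 density bands per year: 88 / 2 = 44 years.
1976 − 44 = 1932 CE.

1932 CE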